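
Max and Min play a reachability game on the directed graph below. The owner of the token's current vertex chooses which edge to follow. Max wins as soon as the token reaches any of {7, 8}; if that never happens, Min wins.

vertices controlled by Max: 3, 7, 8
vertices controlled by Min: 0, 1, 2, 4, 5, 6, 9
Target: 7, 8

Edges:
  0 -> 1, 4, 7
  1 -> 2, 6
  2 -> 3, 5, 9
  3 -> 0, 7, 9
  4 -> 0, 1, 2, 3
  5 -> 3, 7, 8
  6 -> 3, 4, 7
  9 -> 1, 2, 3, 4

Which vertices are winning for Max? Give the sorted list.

3, 5, 7, 8

A0 = {7, 8}
A1: add {3} — 3 (Max) has 3→7.
A2: add {5} — 5 (Min): all of {3, 7, 8} already in.
A3 = A2; e.g. 0 (Min) can still go to 1. Fixed point.
Max's winning region = {3, 5, 7, 8}.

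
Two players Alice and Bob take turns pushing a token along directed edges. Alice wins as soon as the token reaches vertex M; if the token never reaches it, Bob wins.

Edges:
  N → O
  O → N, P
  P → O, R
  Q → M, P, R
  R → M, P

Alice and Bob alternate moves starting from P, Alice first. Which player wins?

Bob

Track states (vertex, player-to-move).
A0 = {(M,Alice), (M,Bob)}
A1: add {(Q,Alice), (R,Alice)}.
A2 = A1; e.g. (N,Alice) stays out. (P,Alice) never enters ⇒ Bob avoids the target.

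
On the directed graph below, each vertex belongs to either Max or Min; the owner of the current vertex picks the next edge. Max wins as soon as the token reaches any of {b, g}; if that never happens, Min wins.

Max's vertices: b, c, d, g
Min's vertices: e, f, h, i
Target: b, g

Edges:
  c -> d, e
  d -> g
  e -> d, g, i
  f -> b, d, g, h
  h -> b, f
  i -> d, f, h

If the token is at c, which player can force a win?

Max

A0 = {b, g}
A1: add {d} — d (Max) has d→g.
A2: add {c} — c (Max) has c→d.
A3 = A2; e.g. e (Min) can still go to i. Fixed point.
c ∈ A2, so Max can force the target.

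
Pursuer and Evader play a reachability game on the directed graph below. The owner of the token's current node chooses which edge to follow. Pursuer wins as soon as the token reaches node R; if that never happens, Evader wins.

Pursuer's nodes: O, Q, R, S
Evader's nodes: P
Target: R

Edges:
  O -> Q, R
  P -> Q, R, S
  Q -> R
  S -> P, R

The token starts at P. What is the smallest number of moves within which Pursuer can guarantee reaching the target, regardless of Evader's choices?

2

A0 = {R}
A1: add {O, Q, S} — O (Pursuer) has O→R; Q (Pursuer) has Q→R; S (Pursuer) has S→R.
A2: add {P} — P (Evader): all of {Q, R, S} already in.
A2 = all vertices. Fixed point.
P enters the attractor at level 2, so Pursuer can force the target in 2 moves from there.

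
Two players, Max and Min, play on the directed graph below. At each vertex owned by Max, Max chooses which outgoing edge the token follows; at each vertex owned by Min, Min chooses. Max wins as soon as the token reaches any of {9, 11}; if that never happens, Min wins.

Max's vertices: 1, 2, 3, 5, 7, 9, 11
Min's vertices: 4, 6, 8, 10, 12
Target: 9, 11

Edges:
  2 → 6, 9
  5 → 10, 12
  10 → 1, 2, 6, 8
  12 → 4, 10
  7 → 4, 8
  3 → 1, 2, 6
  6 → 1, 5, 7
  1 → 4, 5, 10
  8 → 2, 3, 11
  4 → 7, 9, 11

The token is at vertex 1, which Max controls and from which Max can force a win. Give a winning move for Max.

A0 = {9, 11}
A1: add {2} — 2 (Max) has 2→9.
A2: add {3} — 3 (Max) has 3→2.
A3: add {8} — 8 (Min): all of {2, 3, 11} already in.
A4: add {7} — 7 (Max) has 7→8.
A5: add {4} — 4 (Min): all of {7, 9, 11} already in.
A6: add {1} — 1 (Max) has 1→4.
A7 = A6; e.g. 5 (Max) has no edge into A6. Fixed point.
From 1, successor 4 is in the attractor (rank 5); the other successors 5, 10 are not.

4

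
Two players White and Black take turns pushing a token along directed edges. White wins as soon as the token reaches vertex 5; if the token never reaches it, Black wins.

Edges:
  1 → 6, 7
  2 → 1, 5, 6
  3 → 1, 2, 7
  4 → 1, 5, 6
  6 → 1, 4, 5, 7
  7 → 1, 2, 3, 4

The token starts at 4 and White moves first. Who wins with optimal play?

White

Track states (vertex, player-to-move).
A0 = {(5,White), (5,Black)}
A1: add {(2,White), (4,White), (6,White)}.
(4,White) ∈ A1 ⇒ White forces the target.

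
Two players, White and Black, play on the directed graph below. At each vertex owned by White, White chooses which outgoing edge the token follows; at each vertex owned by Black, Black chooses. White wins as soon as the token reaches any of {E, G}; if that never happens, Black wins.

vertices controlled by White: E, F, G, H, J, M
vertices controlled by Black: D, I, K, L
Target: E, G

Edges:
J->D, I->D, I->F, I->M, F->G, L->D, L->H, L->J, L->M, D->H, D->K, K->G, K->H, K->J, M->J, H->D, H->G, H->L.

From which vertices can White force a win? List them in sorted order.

A0 = {E, G}
A1: add {F, H} — F (White) has F→G; H (White) has H→G.
A2 = A1; e.g. D (Black) can still go to K. Fixed point.
White's winning region = {E, F, G, H}.

E, F, G, H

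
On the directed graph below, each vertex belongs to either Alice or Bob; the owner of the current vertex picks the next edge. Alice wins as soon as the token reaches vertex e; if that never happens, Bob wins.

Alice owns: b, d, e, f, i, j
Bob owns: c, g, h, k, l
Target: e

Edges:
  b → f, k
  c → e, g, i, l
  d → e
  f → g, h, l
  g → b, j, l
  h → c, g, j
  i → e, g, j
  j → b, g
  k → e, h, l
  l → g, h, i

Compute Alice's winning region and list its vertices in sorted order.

A0 = {e}
A1: add {d, i} — d (Alice) has d→e; i (Alice) has i→e.
A2 = A1; e.g. b (Alice) has no edge into A1. Fixed point.
Alice's winning region = {d, e, i}.

d, e, i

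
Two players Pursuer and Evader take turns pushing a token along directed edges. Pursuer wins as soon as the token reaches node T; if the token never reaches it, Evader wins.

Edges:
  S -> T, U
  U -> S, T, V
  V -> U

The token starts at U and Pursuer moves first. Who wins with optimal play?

Track states (vertex, player-to-move).
A0 = {(T,Pursuer), (T,Evader)}
A1: add {(S,Pursuer), (U,Pursuer)}.
(U,Pursuer) ∈ A1 ⇒ Pursuer forces the target.

Pursuer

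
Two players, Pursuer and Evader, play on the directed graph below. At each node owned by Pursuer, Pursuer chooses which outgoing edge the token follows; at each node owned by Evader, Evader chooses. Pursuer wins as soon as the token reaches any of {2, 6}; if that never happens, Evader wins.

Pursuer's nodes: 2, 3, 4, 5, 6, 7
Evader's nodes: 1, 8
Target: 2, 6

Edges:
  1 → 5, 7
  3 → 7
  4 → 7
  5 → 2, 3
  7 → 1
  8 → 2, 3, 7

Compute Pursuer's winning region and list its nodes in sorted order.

A0 = {2, 6}
A1: add {5} — 5 (Pursuer) has 5→2.
A2 = A1; e.g. 1 (Evader) can still go to 7. Fixed point.
Pursuer's winning region = {2, 5, 6}.

2, 5, 6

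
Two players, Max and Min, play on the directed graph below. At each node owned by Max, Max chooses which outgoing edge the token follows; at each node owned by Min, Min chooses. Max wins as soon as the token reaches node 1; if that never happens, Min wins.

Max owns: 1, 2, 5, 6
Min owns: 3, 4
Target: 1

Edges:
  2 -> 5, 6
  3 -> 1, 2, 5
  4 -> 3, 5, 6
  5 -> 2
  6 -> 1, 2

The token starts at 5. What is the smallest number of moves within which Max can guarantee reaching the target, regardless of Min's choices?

A0 = {1}
A1: add {6} — 6 (Max) has 6→1.
A2: add {2} — 2 (Max) has 2→6.
A3: add {5} — 5 (Max) has 5→2.
5 enters the attractor at level 3, so Max can force the target in 3 moves from there.

3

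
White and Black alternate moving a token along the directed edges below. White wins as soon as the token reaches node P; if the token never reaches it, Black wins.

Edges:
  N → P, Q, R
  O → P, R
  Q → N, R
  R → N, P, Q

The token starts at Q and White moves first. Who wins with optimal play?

Black

Track states (vertex, player-to-move).
A0 = {(P,White), (P,Black)}
A1: add {(N,White), (O,White), (R,White)}.
A2: add {(O,Black), (Q,Black)}.
A3 = A2; e.g. (N,Black) stays out. (Q,White) never enters ⇒ Black avoids the target.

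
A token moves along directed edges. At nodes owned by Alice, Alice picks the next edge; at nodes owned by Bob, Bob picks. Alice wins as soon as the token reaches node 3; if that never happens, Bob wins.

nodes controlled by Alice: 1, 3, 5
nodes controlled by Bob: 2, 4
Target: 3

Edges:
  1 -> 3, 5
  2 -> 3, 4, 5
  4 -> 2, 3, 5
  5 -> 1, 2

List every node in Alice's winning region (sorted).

A0 = {3}
A1: add {1} — 1 (Alice) has 1→3.
A2: add {5} — 5 (Alice) has 5→1.
A3 = A2; e.g. 2 (Bob) can still go to 4. Fixed point.
Alice's winning region = {1, 3, 5}.

1, 3, 5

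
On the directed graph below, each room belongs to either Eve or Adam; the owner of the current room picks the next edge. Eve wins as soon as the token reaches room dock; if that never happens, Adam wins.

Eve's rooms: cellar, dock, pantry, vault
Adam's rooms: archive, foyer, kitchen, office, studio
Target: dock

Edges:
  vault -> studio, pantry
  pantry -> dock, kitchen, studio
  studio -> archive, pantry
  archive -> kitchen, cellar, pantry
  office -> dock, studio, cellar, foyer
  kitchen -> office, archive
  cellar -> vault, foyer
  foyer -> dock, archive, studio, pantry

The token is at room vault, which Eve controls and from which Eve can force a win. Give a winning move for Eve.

A0 = {dock}
A1: add {pantry} — pantry (Eve) has pantry→dock.
A2: add {vault} — vault (Eve) has vault→pantry.
A3: add {cellar} — cellar (Eve) has cellar→vault.
A4 = A3; e.g. office (Adam) can still go to studio. Fixed point.
From vault, successor pantry is in the attractor (rank 1); the other successor studio is not.

pantry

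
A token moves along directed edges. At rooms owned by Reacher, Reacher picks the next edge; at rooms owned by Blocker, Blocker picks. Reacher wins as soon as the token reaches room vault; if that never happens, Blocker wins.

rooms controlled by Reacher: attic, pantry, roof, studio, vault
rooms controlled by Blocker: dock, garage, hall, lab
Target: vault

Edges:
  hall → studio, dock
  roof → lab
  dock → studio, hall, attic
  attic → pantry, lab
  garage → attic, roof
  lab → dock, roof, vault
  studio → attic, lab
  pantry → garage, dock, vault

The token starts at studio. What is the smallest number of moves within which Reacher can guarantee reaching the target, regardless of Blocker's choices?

A0 = {vault}
A1: add {pantry} — pantry (Reacher) has pantry→vault.
A2: add {attic} — attic (Reacher) has attic→pantry.
A3: add {studio} — studio (Reacher) has studio→attic.
A4 = A3; e.g. garage (Blocker) can still go to roof. Fixed point.
studio enters the attractor at level 3, so Reacher can force the target in 3 moves from there.

3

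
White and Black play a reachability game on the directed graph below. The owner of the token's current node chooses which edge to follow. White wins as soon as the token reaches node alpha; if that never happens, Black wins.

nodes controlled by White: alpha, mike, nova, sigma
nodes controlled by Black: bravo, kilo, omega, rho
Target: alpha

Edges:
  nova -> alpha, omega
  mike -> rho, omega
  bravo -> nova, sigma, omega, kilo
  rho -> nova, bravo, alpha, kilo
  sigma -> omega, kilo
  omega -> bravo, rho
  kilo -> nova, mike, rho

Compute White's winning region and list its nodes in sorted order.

A0 = {alpha}
A1: add {nova} — nova (White) has nova→alpha.
A2 = A1; e.g. mike (White) has no edge into A1. Fixed point.
White's winning region = {alpha, nova}.

alpha, nova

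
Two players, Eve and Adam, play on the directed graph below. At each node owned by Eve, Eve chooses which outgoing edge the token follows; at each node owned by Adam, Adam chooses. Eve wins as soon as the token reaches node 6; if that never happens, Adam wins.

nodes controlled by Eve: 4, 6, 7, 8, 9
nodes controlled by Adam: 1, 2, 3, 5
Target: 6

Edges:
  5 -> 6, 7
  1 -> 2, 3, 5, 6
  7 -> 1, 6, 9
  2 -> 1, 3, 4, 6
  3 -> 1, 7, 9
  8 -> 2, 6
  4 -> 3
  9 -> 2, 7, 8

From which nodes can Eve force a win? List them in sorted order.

5, 6, 7, 8, 9

A0 = {6}
A1: add {7, 8} — 7 (Eve) has 7→6; 8 (Eve) has 8→6.
A2: add {5, 9} — 5 (Adam): all of {6, 7} already in; 9 (Eve) has 9→7.
A3 = A2; e.g. 1 (Adam) can still go to 2. Fixed point.
Eve's winning region = {5, 6, 7, 8, 9}.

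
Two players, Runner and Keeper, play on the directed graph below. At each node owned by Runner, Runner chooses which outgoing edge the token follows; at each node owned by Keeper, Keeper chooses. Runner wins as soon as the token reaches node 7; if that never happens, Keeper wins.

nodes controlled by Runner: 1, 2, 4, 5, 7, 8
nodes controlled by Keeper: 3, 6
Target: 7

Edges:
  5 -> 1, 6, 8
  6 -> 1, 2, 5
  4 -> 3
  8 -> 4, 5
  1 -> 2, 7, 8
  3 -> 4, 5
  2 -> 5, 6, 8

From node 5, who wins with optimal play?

A0 = {7}
A1: add {1} — 1 (Runner) has 1→7.
A2: add {5} — 5 (Runner) has 5→1.
5 ∈ A2, so Runner can force the target.

Runner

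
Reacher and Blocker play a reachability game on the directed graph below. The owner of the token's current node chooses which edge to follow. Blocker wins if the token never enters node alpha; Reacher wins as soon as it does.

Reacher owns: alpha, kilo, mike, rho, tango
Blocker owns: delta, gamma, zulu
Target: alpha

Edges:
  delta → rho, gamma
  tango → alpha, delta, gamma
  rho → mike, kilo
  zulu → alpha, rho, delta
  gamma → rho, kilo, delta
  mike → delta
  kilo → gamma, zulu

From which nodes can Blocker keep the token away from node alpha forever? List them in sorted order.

delta, gamma, kilo, mike, rho, zulu

A0 = {alpha}
A1: add {tango} — tango (Reacher) has tango→alpha.
A2 = A1; e.g. mike (Reacher) has no edge into A1. Fixed point.
Reacher's attractor = {alpha, tango}; Blocker avoids the target exactly from the complement.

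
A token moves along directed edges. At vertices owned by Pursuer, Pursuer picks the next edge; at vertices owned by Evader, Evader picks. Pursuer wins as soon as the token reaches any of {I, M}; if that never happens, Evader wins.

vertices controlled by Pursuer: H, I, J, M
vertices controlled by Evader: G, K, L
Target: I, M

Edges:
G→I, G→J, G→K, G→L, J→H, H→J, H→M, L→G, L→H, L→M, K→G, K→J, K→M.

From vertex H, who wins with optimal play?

Pursuer

A0 = {I, M}
A1: add {H} — H (Pursuer) has H→M.
H ∈ A1, so Pursuer can force the target.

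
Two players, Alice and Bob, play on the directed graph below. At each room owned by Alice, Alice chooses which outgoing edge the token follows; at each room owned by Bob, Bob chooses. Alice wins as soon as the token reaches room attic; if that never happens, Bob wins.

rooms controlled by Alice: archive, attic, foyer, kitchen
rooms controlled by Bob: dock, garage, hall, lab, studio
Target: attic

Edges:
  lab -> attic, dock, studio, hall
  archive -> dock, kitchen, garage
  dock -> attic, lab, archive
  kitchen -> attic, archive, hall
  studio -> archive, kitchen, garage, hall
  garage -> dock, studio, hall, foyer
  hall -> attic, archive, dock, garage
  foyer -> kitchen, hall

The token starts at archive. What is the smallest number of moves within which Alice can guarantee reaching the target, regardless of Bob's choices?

2

A0 = {attic}
A1: add {kitchen} — kitchen (Alice) has kitchen→attic.
A2: add {archive, foyer} — archive (Alice) has archive→kitchen; foyer (Alice) has foyer→kitchen.
A3 = A2; e.g. lab (Bob) can still go to dock. Fixed point.
archive enters the attractor at level 2, so Alice can force the target in 2 moves from there.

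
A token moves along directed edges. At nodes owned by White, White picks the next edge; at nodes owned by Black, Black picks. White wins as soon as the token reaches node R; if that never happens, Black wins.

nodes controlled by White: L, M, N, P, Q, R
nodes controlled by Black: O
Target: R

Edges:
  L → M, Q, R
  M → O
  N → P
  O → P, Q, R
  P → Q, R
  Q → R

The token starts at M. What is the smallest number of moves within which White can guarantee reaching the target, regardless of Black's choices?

A0 = {R}
A1: add {L, P, Q} — L (White) has L→R; P (White) has P→R; Q (White) has Q→R.
A2: add {N, O} — N (White) has N→P; O (Black): all of {P, Q, R} already in.
A3: add {M} — M (White) has M→O.
A3 = all vertices. Fixed point.
M enters the attractor at level 3, so White can force the target in 3 moves from there.

3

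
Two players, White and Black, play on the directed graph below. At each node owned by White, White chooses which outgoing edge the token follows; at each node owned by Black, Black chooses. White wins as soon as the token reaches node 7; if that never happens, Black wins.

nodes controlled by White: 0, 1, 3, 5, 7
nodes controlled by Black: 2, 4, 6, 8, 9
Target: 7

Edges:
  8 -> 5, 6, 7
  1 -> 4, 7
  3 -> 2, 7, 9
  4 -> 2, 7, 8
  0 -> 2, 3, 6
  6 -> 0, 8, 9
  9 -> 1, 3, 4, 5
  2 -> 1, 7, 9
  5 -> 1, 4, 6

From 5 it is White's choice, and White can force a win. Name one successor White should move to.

A0 = {7}
A1: add {1, 3} — 1 (White) has 1→7; 3 (White) has 3→7.
A2: add {0, 5} — 0 (White) has 0→3; 5 (White) has 5→1.
A3 = A2; e.g. 2 (Black) can still go to 9. Fixed point.
From 5, successor 1 is in the attractor (rank 1); the other successors 4, 6 are not.

1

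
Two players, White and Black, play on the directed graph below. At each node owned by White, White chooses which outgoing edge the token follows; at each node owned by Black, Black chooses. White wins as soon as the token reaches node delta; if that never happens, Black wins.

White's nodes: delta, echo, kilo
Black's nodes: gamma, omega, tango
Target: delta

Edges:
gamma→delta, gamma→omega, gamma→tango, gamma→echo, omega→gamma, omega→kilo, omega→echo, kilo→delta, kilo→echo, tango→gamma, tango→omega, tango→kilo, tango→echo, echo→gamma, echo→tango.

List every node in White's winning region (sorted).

A0 = {delta}
A1: add {kilo} — kilo (White) has kilo→delta.
A2 = A1; e.g. gamma (Black) can still go to omega. Fixed point.
White's winning region = {delta, kilo}.

delta, kilo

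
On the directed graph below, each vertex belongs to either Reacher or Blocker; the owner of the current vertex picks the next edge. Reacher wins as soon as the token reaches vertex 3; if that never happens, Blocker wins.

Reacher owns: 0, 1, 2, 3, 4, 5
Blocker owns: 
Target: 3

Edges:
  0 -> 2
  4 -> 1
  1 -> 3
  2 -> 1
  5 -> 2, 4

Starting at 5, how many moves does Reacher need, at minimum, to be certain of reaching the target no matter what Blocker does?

A0 = {3}
A1: add {1} — 1 (Reacher) has 1→3.
A2: add {2, 4} — 2 (Reacher) has 2→1; 4 (Reacher) has 4→1.
A3: add {0, 5} — 0 (Reacher) has 0→2; 5 (Reacher) has 5→2.
A3 = all vertices. Fixed point.
5 enters the attractor at level 3, so Reacher can force the target in 3 moves from there.

3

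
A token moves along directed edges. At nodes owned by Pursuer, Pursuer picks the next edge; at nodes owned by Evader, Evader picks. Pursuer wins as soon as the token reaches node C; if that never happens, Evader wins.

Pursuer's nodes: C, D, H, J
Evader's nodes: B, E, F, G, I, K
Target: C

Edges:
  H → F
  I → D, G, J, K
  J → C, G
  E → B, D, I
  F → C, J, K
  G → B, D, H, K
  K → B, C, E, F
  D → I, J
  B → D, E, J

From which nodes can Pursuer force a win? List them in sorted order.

A0 = {C}
A1: add {J} — J (Pursuer) has J→C.
A2: add {D} — D (Pursuer) has D→J.
A3 = A2; e.g. B (Evader) can still go to E. Fixed point.
Pursuer's winning region = {C, D, J}.

C, D, J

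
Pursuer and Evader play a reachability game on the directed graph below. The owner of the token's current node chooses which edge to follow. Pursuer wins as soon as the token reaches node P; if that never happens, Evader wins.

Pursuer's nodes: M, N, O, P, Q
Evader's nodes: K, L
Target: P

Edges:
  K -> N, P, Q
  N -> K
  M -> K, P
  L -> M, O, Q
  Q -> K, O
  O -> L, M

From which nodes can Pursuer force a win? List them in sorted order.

A0 = {P}
A1: add {M} — M (Pursuer) has M→P.
A2: add {O} — O (Pursuer) has O→M.
A3: add {Q} — Q (Pursuer) has Q→O.
A4: add {L} — L (Evader): all of {M, O, Q} already in.
A5 = A4; e.g. K (Evader) can still go to N. Fixed point.
Pursuer's winning region = {L, M, O, P, Q}.

L, M, O, P, Q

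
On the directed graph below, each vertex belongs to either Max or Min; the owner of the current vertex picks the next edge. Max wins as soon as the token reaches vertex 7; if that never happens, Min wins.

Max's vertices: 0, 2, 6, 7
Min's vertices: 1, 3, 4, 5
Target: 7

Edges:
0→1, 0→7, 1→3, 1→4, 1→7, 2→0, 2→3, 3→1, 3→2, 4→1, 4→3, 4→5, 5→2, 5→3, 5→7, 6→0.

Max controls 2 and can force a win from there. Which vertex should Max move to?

0

A0 = {7}
A1: add {0} — 0 (Max) has 0→7.
A2: add {2, 6} — 2 (Max) has 2→0; 6 (Max) has 6→0.
A3 = A2; e.g. 1 (Min) can still go to 3. Fixed point.
From 2, successor 0 is in the attractor (rank 1); the other successor 3 is not.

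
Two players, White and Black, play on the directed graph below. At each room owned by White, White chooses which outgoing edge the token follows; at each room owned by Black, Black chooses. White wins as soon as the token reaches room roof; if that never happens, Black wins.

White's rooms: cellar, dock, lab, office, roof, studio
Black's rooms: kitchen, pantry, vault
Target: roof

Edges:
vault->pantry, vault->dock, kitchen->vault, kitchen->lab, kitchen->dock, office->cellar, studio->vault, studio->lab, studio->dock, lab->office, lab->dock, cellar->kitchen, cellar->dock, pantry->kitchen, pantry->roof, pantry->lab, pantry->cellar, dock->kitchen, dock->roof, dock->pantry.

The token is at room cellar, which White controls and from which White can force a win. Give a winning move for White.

dock

A0 = {roof}
A1: add {dock} — dock (White) has dock→roof.
A2: add {cellar, lab, studio} — studio (White) has studio→dock; lab (White) has lab→dock; cellar (White) has cellar→dock.
A3: add {office} — office (White) has office→cellar.
A4 = A3; e.g. vault (Black) can still go to pantry. Fixed point.
From cellar, successor dock is in the attractor (rank 1); the other successor kitchen is not.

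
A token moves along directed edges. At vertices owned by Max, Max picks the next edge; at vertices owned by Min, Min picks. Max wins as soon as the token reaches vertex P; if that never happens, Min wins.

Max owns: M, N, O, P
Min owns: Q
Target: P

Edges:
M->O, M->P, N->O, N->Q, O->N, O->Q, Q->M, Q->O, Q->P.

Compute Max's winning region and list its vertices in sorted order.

M, P

A0 = {P}
A1: add {M} — M (Max) has M→P.
A2 = A1; e.g. N (Max) has no edge into A1. Fixed point.
Max's winning region = {M, P}.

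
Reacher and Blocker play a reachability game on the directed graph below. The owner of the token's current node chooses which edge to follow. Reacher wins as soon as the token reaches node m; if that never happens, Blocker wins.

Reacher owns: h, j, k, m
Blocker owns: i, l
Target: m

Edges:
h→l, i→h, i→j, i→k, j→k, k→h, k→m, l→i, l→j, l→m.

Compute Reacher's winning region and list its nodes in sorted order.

A0 = {m}
A1: add {k} — k (Reacher) has k→m.
A2: add {j} — j (Reacher) has j→k.
A3 = A2; e.g. h (Reacher) has no edge into A2. Fixed point.
Reacher's winning region = {j, k, m}.

j, k, m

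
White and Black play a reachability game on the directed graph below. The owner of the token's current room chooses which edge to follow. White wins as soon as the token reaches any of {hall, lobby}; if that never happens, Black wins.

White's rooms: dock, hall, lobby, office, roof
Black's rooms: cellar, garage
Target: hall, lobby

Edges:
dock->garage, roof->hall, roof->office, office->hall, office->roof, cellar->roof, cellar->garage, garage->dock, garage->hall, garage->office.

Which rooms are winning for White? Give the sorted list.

hall, lobby, office, roof

A0 = {hall, lobby}
A1: add {office, roof} — roof (White) has roof→hall; office (White) has office→hall.
A2 = A1; e.g. dock (White) has no edge into A1. Fixed point.
White's winning region = {hall, lobby, office, roof}.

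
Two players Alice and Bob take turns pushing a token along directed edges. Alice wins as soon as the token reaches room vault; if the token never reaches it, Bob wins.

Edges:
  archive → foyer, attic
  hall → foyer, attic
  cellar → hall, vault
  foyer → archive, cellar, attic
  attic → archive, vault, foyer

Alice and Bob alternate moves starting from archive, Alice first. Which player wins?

Bob

Track states (vertex, player-to-move).
A0 = {(vault,Alice), (vault,Bob)}
A1: add {(cellar,Alice), (attic,Alice)}.
A2 = A1; e.g. (archive,Alice) stays out. (archive,Alice) never enters ⇒ Bob avoids the target.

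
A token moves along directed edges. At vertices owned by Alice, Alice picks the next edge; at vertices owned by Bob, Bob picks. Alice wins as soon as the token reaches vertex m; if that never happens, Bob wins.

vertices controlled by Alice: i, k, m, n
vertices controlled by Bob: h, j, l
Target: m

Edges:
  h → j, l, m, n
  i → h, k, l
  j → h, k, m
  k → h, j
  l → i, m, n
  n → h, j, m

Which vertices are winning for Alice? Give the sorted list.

A0 = {m}
A1: add {n} — n (Alice) has n→m.
A2 = A1; e.g. h (Bob) can still go to j. Fixed point.
Alice's winning region = {m, n}.

m, n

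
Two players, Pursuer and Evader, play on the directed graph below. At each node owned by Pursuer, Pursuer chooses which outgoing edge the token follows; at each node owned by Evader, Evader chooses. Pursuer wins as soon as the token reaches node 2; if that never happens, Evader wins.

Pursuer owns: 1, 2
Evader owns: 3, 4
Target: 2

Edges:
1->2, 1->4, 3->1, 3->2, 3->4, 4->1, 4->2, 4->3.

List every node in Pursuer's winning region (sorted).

1, 2

A0 = {2}
A1: add {1} — 1 (Pursuer) has 1→2.
A2 = A1; e.g. 3 (Evader) can still go to 4. Fixed point.
Pursuer's winning region = {1, 2}.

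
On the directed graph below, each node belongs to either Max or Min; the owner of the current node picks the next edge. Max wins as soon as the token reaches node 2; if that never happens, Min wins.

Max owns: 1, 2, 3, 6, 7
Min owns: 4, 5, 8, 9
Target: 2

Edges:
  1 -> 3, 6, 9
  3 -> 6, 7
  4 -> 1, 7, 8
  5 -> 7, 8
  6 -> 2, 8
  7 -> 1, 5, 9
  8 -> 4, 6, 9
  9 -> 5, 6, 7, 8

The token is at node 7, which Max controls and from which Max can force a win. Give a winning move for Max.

A0 = {2}
A1: add {6} — 6 (Max) has 6→2.
A2: add {1, 3} — 1 (Max) has 1→6; 3 (Max) has 3→6.
A3: add {7} — 7 (Max) has 7→1.
A4 = A3; e.g. 4 (Min) can still go to 8. Fixed point.
From 7, successor 1 is in the attractor (rank 2); the other successors 5, 9 are not.

1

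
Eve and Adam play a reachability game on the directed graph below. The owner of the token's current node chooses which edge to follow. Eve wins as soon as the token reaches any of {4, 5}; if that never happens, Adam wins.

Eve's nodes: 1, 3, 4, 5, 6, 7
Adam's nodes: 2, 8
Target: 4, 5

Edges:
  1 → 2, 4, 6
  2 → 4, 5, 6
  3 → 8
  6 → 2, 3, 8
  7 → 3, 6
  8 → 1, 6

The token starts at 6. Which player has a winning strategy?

Adam

A0 = {4, 5}
A1: add {1} — 1 (Eve) has 1→4.
A2 = A1; e.g. 2 (Adam) can still go to 6. Fixed point.
6 never enters the attractor, so Adam can avoid the target forever.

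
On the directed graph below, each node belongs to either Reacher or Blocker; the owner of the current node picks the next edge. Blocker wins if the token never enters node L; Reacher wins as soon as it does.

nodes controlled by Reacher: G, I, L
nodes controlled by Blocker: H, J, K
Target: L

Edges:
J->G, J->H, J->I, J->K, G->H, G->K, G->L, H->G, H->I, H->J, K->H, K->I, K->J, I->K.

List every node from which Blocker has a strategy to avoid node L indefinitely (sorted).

A0 = {L}
A1: add {G} — G (Reacher) has G→L.
A2 = A1; e.g. H (Blocker) can still go to I. Fixed point.
Reacher's attractor = {G, L}; Blocker avoids the target exactly from the complement.

H, I, J, K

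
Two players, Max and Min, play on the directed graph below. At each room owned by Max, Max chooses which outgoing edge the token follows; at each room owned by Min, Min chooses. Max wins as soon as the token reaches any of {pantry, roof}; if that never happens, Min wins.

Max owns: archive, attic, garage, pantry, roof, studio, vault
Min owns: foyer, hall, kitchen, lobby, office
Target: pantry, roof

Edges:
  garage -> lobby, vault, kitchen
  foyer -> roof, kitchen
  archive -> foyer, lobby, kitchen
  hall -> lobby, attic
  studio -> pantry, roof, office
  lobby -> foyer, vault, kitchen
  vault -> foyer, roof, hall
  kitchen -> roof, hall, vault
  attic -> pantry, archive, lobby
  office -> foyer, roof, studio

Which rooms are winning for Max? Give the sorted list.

A0 = {pantry, roof}
A1: add {attic, studio, vault} — studio (Max) has studio→pantry; vault (Max) has vault→roof; attic (Max) has attic→pantry.
A2: add {garage} — garage (Max) has garage→vault.
A3 = A2; e.g. foyer (Min) can still go to kitchen. Fixed point.
Max's winning region = {attic, garage, pantry, roof, studio, vault}.

attic, garage, pantry, roof, studio, vault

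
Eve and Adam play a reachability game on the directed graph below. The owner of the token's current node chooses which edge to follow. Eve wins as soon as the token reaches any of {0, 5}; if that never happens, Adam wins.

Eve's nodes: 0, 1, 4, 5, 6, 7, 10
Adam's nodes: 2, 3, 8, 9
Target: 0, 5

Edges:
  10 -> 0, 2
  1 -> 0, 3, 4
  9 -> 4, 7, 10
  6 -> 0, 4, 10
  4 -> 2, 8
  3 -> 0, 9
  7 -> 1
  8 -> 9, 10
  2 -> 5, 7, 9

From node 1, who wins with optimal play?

Eve

A0 = {0, 5}
A1: add {1, 6, 10} — 1 (Eve) has 1→0; 6 (Eve) has 6→0; 10 (Eve) has 10→0.
1 ∈ A1, so Eve can force the target.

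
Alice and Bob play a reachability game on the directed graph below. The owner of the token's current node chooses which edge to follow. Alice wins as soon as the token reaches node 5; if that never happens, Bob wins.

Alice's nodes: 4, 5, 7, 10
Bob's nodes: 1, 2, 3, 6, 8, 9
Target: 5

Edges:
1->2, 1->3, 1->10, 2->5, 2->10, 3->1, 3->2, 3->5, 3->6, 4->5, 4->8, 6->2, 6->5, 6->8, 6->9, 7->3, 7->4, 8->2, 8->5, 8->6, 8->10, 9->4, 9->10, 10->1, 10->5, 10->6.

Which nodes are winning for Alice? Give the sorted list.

2, 4, 5, 7, 9, 10

A0 = {5}
A1: add {4, 10} — 4 (Alice) has 4→5; 10 (Alice) has 10→5.
A2: add {2, 7, 9} — 2 (Bob): all of {5, 10} already in; 7 (Alice) has 7→4; 9 (Bob): all of {4, 10} already in.
A3 = A2; e.g. 1 (Bob) can still go to 3. Fixed point.
Alice's winning region = {2, 4, 5, 7, 9, 10}.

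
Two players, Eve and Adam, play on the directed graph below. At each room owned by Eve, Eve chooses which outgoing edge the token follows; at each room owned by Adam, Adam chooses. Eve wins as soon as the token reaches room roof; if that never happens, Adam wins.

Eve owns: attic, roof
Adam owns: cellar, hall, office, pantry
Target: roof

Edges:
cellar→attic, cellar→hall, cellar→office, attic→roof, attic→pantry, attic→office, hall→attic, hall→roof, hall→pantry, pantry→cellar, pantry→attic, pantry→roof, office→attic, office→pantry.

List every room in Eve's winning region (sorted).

attic, roof

A0 = {roof}
A1: add {attic} — attic (Eve) has attic→roof.
A2 = A1; e.g. cellar (Adam) can still go to hall. Fixed point.
Eve's winning region = {attic, roof}.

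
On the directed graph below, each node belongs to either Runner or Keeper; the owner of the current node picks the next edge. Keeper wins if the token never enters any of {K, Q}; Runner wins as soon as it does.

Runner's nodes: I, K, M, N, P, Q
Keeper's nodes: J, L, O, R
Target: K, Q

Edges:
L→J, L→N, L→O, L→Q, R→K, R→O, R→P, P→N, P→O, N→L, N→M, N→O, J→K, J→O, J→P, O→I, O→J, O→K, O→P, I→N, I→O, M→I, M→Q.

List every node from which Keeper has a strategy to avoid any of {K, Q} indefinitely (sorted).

J, L, O, R

A0 = {K, Q}
A1: add {M} — M (Runner) has M→Q.
A2: add {N} — N (Runner) has N→M.
A3: add {I, P} — I (Runner) has I→N; P (Runner) has P→N.
A4 = A3; e.g. J (Keeper) can still go to O. Fixed point.
Runner's attractor = {I, K, M, N, P, Q}; Keeper avoids the target exactly from the complement.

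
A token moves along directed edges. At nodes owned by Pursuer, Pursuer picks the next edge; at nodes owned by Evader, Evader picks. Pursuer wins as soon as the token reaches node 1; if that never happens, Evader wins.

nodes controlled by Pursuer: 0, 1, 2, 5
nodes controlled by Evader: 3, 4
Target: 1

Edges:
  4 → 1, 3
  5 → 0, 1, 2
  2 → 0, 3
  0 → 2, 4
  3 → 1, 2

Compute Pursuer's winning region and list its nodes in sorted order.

A0 = {1}
A1: add {5} — 5 (Pursuer) has 5→1.
A2 = A1; e.g. 0 (Pursuer) has no edge into A1. Fixed point.
Pursuer's winning region = {1, 5}.

1, 5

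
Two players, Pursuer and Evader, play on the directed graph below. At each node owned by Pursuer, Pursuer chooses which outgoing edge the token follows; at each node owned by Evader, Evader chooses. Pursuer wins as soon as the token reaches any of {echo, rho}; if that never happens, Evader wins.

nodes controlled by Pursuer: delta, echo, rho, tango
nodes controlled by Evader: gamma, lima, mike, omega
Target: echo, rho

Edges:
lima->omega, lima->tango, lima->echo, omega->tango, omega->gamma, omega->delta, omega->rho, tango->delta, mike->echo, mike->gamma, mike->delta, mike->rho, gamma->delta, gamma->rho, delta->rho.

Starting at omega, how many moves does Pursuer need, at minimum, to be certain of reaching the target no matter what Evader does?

3

A0 = {echo, rho}
A1: add {delta} — delta (Pursuer) has delta→rho.
A2: add {gamma, tango} — tango (Pursuer) has tango→delta; gamma (Evader): all of {delta, rho} already in.
A3: add {mike, omega} — omega (Evader): all of {tango, gamma, delta, rho} already in; mike (Evader): all of {echo, gamma, delta, rho} already in.
omega enters the attractor at level 3, so Pursuer can force the target in 3 moves from there.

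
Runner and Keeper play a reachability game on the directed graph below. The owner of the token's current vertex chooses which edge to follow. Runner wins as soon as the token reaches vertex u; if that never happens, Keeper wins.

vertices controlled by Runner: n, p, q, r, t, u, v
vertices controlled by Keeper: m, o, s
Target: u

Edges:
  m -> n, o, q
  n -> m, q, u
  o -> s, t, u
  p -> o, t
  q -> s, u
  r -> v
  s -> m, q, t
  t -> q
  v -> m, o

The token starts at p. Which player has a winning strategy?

Runner

A0 = {u}
A1: add {n, q} — n (Runner) has n→u; q (Runner) has q→u.
A2: add {t} — t (Runner) has t→q.
A3: add {p} — p (Runner) has p→t.
A4 = A3; e.g. m (Keeper) can still go to o. Fixed point.
p ∈ A3, so Runner can force the target.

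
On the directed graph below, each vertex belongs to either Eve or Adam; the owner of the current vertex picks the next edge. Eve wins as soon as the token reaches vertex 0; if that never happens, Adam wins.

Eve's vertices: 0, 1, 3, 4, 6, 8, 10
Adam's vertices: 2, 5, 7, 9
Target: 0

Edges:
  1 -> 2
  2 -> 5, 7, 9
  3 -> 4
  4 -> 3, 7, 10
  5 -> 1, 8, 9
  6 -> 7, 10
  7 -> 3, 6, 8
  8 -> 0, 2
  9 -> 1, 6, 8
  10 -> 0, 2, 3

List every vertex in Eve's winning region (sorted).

0, 3, 4, 6, 7, 8, 10

A0 = {0}
A1: add {8, 10} — 8 (Eve) has 8→0; 10 (Eve) has 10→0.
A2: add {4, 6} — 4 (Eve) has 4→10; 6 (Eve) has 6→10.
A3: add {3} — 3 (Eve) has 3→4.
A4: add {7} — 7 (Adam): all of {3, 6, 8} already in.
A5 = A4; e.g. 1 (Eve) has no edge into A4. Fixed point.
Eve's winning region = {0, 3, 4, 6, 7, 8, 10}.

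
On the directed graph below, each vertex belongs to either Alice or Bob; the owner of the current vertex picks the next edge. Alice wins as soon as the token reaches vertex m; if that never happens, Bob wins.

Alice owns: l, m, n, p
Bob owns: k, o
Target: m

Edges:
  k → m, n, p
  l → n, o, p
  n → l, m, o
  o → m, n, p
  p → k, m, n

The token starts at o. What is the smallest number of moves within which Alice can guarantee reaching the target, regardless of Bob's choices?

A0 = {m}
A1: add {n, p} — n (Alice) has n→m; p (Alice) has p→m.
A2: add {k, l, o} — k (Bob): all of {m, n, p} already in; l (Alice) has l→n; o (Bob): all of {m, n, p} already in.
A2 = all vertices. Fixed point.
o enters the attractor at level 2, so Alice can force the target in 2 moves from there.

2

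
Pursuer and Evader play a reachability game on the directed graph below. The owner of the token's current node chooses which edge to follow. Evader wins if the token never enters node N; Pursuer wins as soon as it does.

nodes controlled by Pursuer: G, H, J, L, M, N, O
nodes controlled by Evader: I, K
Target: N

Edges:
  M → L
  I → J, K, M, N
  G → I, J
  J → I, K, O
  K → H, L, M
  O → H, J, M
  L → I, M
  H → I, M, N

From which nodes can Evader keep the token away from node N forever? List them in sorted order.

A0 = {N}
A1: add {H} — H (Pursuer) has H→N.
A2: add {O} — O (Pursuer) has O→H.
A3: add {J} — J (Pursuer) has J→O.
A4: add {G} — G (Pursuer) has G→J.
A5 = A4; e.g. I (Evader) can still go to K. Fixed point.
Pursuer's attractor = {G, H, J, N, O}; Evader avoids the target exactly from the complement.

I, K, L, M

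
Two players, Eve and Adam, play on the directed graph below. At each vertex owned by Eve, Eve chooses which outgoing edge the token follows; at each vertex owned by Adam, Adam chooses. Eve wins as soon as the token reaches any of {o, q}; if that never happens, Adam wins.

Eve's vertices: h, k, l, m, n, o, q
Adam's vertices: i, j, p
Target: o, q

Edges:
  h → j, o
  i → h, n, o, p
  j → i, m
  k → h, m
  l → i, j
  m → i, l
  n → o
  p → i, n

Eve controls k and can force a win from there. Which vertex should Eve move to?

h

A0 = {o, q}
A1: add {h, n} — h (Eve) has h→o; n (Eve) has n→o.
A2: add {k} — k (Eve) has k→h.
A3 = A2; e.g. i (Adam) can still go to p. Fixed point.
From k, successor h is in the attractor (rank 1); the other successor m is not.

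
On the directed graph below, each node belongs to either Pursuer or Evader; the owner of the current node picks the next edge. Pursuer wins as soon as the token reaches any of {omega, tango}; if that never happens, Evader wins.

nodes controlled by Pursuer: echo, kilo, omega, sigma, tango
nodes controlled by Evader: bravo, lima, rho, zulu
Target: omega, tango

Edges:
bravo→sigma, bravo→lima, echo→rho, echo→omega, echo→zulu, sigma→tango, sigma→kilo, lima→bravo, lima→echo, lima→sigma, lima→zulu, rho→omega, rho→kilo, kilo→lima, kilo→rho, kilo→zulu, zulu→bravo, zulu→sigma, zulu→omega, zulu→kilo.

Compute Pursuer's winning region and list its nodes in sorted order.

A0 = {omega, tango}
A1: add {echo, sigma} — echo (Pursuer) has echo→omega; sigma (Pursuer) has sigma→tango.
A2 = A1; e.g. bravo (Evader) can still go to lima. Fixed point.
Pursuer's winning region = {echo, omega, sigma, tango}.

echo, omega, sigma, tango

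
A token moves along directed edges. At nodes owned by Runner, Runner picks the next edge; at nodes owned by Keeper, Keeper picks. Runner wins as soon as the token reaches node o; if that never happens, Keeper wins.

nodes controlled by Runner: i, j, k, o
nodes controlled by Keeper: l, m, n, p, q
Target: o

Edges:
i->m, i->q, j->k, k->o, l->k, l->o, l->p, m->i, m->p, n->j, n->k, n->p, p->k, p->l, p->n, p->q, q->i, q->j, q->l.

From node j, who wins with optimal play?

Runner

A0 = {o}
A1: add {k} — k (Runner) has k→o.
A2: add {j} — j (Runner) has j→k.
A3 = A2; e.g. i (Runner) has no edge into A2. Fixed point.
j ∈ A2, so Runner can force the target.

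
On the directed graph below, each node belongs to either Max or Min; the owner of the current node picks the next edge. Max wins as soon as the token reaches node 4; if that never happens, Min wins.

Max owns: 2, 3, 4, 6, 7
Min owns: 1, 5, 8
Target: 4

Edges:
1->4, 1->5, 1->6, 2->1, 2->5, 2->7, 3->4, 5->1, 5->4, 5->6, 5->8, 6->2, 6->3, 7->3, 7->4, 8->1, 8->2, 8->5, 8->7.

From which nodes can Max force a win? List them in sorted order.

2, 3, 4, 6, 7

A0 = {4}
A1: add {3, 7} — 3 (Max) has 3→4; 7 (Max) has 7→4.
A2: add {2, 6} — 2 (Max) has 2→7; 6 (Max) has 6→3.
A3 = A2; e.g. 1 (Min) can still go to 5. Fixed point.
Max's winning region = {2, 3, 4, 6, 7}.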